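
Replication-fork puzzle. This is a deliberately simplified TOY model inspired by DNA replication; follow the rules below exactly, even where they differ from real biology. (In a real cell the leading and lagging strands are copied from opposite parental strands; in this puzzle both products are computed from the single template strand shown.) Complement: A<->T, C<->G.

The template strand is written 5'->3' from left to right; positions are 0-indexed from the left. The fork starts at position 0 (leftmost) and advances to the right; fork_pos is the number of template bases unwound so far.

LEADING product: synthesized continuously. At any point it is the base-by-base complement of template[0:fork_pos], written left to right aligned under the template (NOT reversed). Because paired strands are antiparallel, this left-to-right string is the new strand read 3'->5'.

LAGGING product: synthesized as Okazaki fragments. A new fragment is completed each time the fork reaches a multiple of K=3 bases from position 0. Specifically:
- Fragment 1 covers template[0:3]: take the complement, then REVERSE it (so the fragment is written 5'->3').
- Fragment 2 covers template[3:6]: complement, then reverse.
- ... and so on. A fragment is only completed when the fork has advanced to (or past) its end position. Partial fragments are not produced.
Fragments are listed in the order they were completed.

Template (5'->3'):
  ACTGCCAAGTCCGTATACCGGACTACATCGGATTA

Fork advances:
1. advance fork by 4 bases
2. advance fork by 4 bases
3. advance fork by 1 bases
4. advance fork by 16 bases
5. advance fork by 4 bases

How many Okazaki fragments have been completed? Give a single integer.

Step 1: advance 4 -> fork_pos = 0 + 4 = 4. Reached multiple(s) of 3: 3 -> fragment 1 completed (1 total).
Step 2: advance 4 -> fork_pos = 4 + 4 = 8. Reached multiple(s) of 3: 6 -> fragment 2 completed (2 total).
Step 3: advance 1 -> fork_pos = 8 + 1 = 9. Reached multiple(s) of 3: 9 -> fragment 3 completed (3 total).
Step 4: advance 16 -> fork_pos = 9 + 16 = 25. Reached multiple(s) of 3: 12, 15, 18, 21, 24 -> fragments 4-8 completed (8 total).
Step 5: advance 4 -> fork_pos = 25 + 4 = 29. Reached multiple(s) of 3: 27 -> fragment 9 completed (9 total).
Check: final fork_pos = 29; the multiples of 3 that are <= 29 are 3..27 -> 29 // 3 = 9 completed fragment(s).

Answer: 9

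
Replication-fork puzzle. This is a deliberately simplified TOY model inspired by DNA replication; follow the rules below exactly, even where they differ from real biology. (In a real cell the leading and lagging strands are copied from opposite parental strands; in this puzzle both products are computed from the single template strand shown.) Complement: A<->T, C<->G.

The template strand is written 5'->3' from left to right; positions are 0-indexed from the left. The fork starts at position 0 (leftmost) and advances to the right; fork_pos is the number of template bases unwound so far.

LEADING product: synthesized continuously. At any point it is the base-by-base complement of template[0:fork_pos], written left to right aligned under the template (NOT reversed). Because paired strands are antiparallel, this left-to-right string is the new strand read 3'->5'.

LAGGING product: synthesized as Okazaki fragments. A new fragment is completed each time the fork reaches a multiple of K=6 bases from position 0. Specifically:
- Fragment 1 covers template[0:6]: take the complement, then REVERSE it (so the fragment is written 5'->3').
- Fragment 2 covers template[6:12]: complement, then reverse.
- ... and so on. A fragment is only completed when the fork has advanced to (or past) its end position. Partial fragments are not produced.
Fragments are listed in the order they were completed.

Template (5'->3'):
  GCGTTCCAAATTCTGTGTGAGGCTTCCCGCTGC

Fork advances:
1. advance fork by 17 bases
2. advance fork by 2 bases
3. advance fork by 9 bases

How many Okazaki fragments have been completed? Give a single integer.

Step 1: advance 17 -> fork_pos = 0 + 17 = 17. Reached multiple(s) of 6: 6, 12 -> fragments 1-2 completed (2 total).
Step 2: advance 2 -> fork_pos = 17 + 2 = 19. Reached multiple(s) of 6: 18 -> fragment 3 completed (3 total).
Step 3: advance 9 -> fork_pos = 19 + 9 = 28. Reached multiple(s) of 6: 24 -> fragment 4 completed (4 total).
Check: final fork_pos = 28; the multiples of 6 that are <= 28 are 6..24 -> 28 // 6 = 4 completed fragment(s).

Answer: 4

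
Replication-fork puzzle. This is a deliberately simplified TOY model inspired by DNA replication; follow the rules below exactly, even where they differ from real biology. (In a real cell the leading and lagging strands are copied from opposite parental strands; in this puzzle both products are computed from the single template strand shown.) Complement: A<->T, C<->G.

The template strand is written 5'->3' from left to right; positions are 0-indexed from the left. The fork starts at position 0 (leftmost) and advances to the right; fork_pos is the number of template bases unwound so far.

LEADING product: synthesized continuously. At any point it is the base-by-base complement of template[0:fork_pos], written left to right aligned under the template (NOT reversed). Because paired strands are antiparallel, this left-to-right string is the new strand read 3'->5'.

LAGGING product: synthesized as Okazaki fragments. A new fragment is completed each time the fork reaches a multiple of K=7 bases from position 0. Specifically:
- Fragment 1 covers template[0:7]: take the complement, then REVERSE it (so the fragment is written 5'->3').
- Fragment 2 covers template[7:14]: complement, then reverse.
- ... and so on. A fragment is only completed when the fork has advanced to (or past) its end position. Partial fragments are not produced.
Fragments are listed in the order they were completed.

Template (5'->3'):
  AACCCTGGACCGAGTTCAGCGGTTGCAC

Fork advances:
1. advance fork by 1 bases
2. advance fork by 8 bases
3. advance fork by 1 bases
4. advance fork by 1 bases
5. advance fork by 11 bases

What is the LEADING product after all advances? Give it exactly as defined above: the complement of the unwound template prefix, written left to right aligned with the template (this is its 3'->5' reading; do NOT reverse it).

Step 1: advance 1 -> fork_pos = 0 + 1 = 1.
Step 2: advance 8 -> fork_pos = 1 + 8 = 9.
Step 3: advance 1 -> fork_pos = 9 + 1 = 10.
Step 4: advance 1 -> fork_pos = 10 + 1 = 11.
Step 5: advance 11 -> fork_pos = 11 + 11 = 22.
Unwound prefix: template[0:22] = AACCCTGGACCGAGTTCAGCGG
Complement it base by base (A<->T, C<->G), keeping left-to-right order:
  [0:5] AACCC -> TTGGG
  [5:10] TGGAC -> ACCTG
  [10:15] CGAGT -> GCTCA
  [15:20] TCAGC -> AGTCG
  [20:22] GG -> CC
Concatenate: TTGGGACCTGGCTCAAGTCGCC (length 22; written aligned with the template, i.e. 3'->5').

Answer: TTGGGACCTGGCTCAAGTCGCC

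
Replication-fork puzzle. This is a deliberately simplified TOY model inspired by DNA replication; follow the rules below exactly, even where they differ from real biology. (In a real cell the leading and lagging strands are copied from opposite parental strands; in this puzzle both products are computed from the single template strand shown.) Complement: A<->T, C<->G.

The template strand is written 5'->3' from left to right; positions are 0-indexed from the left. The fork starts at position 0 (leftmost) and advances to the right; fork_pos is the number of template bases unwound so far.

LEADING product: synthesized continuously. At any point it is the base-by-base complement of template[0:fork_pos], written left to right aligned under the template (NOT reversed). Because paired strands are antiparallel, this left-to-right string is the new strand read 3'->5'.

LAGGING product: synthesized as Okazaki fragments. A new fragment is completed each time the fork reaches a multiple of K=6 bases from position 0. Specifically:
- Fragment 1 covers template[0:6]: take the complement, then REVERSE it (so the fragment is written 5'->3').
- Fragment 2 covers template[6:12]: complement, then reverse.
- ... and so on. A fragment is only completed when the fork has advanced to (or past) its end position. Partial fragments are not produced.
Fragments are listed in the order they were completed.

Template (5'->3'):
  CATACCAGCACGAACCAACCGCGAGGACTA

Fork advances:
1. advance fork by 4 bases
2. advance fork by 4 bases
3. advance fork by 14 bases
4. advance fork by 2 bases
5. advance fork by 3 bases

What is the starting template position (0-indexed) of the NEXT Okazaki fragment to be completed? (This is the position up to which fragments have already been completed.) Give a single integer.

Step 1: advance 4 -> fork_pos = 0 + 4 = 4. Next multiple of 6 is 6 (not reached); still 0 fragment(s).
Step 2: advance 4 -> fork_pos = 4 + 4 = 8. Reached multiple(s) of 6: 6 -> fragment 1 completed (1 total).
Step 3: advance 14 -> fork_pos = 8 + 14 = 22. Reached multiple(s) of 6: 12, 18 -> fragments 2-3 completed (3 total).
Step 4: advance 2 -> fork_pos = 22 + 2 = 24. Reached multiple(s) of 6: 24 -> fragment 4 completed (4 total).
Step 5: advance 3 -> fork_pos = 24 + 3 = 27. Next multiple of 6 is 30 (not reached); still 4 fragment(s).
4 fragment(s) completed, covering template[0:24] (4 x 6 = 24). The next fragment, fragment 5, covers template[24:30], so it starts at position 24.

Answer: 24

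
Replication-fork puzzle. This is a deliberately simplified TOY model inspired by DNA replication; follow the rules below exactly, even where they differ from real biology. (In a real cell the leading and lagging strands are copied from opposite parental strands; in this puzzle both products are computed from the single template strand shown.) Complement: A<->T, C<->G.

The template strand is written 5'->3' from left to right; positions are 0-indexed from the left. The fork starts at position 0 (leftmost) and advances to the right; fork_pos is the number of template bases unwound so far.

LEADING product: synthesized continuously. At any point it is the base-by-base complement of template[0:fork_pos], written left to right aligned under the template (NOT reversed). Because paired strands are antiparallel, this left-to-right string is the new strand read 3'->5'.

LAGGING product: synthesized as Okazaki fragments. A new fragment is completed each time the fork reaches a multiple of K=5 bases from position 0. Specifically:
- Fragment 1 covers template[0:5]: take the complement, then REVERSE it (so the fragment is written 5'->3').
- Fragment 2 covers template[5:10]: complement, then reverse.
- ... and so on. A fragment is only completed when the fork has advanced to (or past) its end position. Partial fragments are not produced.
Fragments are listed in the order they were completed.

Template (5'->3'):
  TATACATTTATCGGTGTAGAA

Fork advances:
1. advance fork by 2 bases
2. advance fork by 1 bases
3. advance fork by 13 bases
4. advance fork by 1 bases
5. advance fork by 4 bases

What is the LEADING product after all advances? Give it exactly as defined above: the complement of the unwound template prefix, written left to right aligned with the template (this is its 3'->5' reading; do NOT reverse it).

Step 1: advance 2 -> fork_pos = 0 + 2 = 2.
Step 2: advance 1 -> fork_pos = 2 + 1 = 3.
Step 3: advance 13 -> fork_pos = 3 + 13 = 16.
Step 4: advance 1 -> fork_pos = 16 + 1 = 17.
Step 5: advance 4 -> fork_pos = 17 + 4 = 21.
Unwound prefix: template[0:21] = TATACATTTATCGGTGTAGAA
Complement it base by base (A<->T, C<->G), keeping left-to-right order:
  [0:5] TATAC -> ATATG
  [5:10] ATTTA -> TAAAT
  [10:15] TCGGT -> AGCCA
  [15:20] GTAGA -> CATCT
  [20:21] A -> T
Concatenate: ATATGTAAATAGCCACATCTT (length 21; written aligned with the template, i.e. 3'->5').

Answer: ATATGTAAATAGCCACATCTT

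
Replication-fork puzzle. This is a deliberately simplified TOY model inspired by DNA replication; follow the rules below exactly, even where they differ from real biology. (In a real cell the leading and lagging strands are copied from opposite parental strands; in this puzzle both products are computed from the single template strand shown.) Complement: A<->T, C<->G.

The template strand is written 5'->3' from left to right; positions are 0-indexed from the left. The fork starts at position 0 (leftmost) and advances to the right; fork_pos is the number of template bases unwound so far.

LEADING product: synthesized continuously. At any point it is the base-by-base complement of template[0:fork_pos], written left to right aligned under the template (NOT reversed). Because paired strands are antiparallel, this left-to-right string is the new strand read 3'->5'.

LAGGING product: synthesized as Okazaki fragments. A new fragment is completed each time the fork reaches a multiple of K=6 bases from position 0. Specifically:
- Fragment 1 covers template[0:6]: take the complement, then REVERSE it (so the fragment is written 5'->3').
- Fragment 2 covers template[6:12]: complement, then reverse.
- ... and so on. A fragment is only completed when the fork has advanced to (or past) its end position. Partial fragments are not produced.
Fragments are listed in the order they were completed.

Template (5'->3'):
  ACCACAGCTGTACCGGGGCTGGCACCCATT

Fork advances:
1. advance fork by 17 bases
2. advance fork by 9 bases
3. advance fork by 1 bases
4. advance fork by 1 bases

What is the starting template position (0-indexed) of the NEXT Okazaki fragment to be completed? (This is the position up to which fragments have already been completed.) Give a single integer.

Answer: 24

Derivation:
Step 1: advance 17 -> fork_pos = 0 + 17 = 17. Reached multiple(s) of 6: 6, 12 -> fragments 1-2 completed (2 total).
Step 2: advance 9 -> fork_pos = 17 + 9 = 26. Reached multiple(s) of 6: 18, 24 -> fragments 3-4 completed (4 total).
Step 3: advance 1 -> fork_pos = 26 + 1 = 27. Next multiple of 6 is 30 (not reached); still 4 fragment(s).
Step 4: advance 1 -> fork_pos = 27 + 1 = 28. Next multiple of 6 is 30 (not reached); still 4 fragment(s).
4 fragment(s) completed, covering template[0:24] (4 x 6 = 24). The next fragment, fragment 5, covers template[24:30], so it starts at position 24.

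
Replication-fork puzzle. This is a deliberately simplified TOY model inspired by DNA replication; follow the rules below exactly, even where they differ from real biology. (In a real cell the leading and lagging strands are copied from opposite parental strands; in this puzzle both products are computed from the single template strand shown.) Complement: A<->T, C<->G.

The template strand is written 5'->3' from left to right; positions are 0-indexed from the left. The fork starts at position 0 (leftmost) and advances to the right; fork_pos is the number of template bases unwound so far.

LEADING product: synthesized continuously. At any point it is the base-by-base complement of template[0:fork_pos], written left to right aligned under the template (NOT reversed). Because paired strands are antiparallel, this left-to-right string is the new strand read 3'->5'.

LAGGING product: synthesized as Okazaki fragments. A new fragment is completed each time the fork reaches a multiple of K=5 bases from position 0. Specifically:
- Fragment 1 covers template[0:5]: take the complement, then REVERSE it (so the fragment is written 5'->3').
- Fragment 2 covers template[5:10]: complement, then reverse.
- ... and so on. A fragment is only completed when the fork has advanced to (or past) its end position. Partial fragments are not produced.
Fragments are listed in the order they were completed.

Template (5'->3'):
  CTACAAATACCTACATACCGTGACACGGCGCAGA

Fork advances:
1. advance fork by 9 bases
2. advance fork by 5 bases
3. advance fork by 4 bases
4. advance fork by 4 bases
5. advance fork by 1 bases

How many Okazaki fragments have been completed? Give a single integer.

Step 1: advance 9 -> fork_pos = 0 + 9 = 9. Reached multiple(s) of 5: 5 -> fragment 1 completed (1 total).
Step 2: advance 5 -> fork_pos = 9 + 5 = 14. Reached multiple(s) of 5: 10 -> fragment 2 completed (2 total).
Step 3: advance 4 -> fork_pos = 14 + 4 = 18. Reached multiple(s) of 5: 15 -> fragment 3 completed (3 total).
Step 4: advance 4 -> fork_pos = 18 + 4 = 22. Reached multiple(s) of 5: 20 -> fragment 4 completed (4 total).
Step 5: advance 1 -> fork_pos = 22 + 1 = 23. Next multiple of 5 is 25 (not reached); still 4 fragment(s).
Check: final fork_pos = 23; the multiples of 5 that are <= 23 are 5..20 -> 23 // 5 = 4 completed fragment(s).

Answer: 4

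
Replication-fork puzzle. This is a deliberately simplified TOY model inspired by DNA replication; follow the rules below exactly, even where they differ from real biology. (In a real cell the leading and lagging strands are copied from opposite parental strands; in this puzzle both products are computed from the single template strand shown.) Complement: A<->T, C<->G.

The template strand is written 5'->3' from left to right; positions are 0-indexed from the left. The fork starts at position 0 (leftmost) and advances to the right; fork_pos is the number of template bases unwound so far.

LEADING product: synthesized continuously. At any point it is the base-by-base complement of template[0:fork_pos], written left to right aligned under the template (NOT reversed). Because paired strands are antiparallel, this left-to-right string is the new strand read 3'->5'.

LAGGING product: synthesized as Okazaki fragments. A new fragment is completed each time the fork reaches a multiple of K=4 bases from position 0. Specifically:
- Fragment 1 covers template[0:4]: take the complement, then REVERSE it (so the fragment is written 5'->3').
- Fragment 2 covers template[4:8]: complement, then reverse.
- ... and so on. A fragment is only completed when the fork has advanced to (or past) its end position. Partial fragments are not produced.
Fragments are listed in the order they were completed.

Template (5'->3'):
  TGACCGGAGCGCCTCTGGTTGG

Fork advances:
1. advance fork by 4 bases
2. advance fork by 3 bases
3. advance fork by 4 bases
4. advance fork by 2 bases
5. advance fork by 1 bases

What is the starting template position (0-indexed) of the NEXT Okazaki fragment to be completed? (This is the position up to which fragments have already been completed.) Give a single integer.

Step 1: advance 4 -> fork_pos = 0 + 4 = 4. Reached multiple(s) of 4: 4 -> fragment 1 completed (1 total).
Step 2: advance 3 -> fork_pos = 4 + 3 = 7. Next multiple of 4 is 8 (not reached); still 1 fragment(s).
Step 3: advance 4 -> fork_pos = 7 + 4 = 11. Reached multiple(s) of 4: 8 -> fragment 2 completed (2 total).
Step 4: advance 2 -> fork_pos = 11 + 2 = 13. Reached multiple(s) of 4: 12 -> fragment 3 completed (3 total).
Step 5: advance 1 -> fork_pos = 13 + 1 = 14. Next multiple of 4 is 16 (not reached); still 3 fragment(s).
3 fragment(s) completed, covering template[0:12] (3 x 4 = 12). The next fragment, fragment 4, covers template[12:16], so it starts at position 12.

Answer: 12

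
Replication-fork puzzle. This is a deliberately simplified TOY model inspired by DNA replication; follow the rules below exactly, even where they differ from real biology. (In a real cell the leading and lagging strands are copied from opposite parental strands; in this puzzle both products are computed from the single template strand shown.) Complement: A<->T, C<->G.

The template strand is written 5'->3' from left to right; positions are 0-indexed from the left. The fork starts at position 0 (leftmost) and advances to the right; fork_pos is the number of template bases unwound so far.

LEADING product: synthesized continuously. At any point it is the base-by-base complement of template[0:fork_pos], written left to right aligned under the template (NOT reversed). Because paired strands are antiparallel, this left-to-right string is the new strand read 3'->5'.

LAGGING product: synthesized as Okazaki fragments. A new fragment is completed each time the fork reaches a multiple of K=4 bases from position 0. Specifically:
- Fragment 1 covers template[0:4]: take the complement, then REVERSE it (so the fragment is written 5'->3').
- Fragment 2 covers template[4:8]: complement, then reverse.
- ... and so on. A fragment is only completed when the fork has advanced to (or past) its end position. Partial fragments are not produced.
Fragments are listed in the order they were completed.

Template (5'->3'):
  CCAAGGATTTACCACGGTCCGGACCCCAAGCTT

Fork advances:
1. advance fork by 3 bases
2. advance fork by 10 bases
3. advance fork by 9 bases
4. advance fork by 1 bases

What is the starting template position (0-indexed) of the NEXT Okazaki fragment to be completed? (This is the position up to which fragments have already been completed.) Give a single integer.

Step 1: advance 3 -> fork_pos = 0 + 3 = 3. Next multiple of 4 is 4 (not reached); still 0 fragment(s).
Step 2: advance 10 -> fork_pos = 3 + 10 = 13. Reached multiple(s) of 4: 4, 8, 12 -> fragments 1-3 completed (3 total).
Step 3: advance 9 -> fork_pos = 13 + 9 = 22. Reached multiple(s) of 4: 16, 20 -> fragments 4-5 completed (5 total).
Step 4: advance 1 -> fork_pos = 22 + 1 = 23. Next multiple of 4 is 24 (not reached); still 5 fragment(s).
5 fragment(s) completed, covering template[0:20] (5 x 4 = 20). The next fragment, fragment 6, covers template[20:24], so it starts at position 20.

Answer: 20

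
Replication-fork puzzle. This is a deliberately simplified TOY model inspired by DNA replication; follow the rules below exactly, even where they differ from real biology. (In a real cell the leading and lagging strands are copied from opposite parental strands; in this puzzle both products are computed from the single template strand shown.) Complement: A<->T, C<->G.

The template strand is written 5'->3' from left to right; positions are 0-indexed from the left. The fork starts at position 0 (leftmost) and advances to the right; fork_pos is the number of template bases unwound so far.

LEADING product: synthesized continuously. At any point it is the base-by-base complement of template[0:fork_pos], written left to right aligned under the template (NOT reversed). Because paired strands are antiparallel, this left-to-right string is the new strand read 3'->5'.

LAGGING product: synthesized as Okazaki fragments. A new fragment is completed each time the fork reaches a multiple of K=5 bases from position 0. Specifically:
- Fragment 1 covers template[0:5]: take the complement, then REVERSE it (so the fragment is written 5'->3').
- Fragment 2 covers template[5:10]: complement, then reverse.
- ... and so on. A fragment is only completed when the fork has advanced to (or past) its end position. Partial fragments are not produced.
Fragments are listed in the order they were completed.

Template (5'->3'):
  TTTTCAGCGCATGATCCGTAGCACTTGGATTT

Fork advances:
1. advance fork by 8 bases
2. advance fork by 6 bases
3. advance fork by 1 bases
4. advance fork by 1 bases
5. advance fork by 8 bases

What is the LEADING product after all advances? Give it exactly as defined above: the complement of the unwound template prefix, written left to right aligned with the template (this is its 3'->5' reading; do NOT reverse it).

Answer: AAAAGTCGCGTACTAGGCATCGTG

Derivation:
Step 1: advance 8 -> fork_pos = 0 + 8 = 8.
Step 2: advance 6 -> fork_pos = 8 + 6 = 14.
Step 3: advance 1 -> fork_pos = 14 + 1 = 15.
Step 4: advance 1 -> fork_pos = 15 + 1 = 16.
Step 5: advance 8 -> fork_pos = 16 + 8 = 24.
Unwound prefix: template[0:24] = TTTTCAGCGCATGATCCGTAGCAC
Complement it base by base (A<->T, C<->G), keeping left-to-right order:
  [0:5] TTTTC -> AAAAG
  [5:10] AGCGC -> TCGCG
  [10:15] ATGAT -> TACTA
  [15:20] CCGTA -> GGCAT
  [20:24] GCAC -> CGTG
Concatenate: AAAAGTCGCGTACTAGGCATCGTG (length 24; written aligned with the template, i.e. 3'->5').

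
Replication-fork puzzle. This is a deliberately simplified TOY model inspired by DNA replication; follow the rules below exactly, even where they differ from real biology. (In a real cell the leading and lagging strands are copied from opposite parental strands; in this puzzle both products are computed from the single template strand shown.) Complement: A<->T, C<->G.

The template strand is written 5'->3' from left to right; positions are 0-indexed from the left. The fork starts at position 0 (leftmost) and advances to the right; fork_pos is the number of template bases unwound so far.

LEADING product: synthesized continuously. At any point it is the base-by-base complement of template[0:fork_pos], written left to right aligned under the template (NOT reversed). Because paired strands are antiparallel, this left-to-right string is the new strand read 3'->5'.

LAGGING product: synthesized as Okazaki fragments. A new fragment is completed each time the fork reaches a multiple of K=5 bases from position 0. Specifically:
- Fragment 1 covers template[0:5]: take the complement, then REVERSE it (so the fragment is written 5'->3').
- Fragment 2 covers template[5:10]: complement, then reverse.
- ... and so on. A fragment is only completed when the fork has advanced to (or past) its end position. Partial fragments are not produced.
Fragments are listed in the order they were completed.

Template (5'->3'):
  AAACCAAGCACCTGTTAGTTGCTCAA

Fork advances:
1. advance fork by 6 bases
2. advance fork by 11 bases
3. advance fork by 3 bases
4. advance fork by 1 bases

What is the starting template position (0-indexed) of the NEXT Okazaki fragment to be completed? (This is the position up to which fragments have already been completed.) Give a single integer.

Answer: 20

Derivation:
Step 1: advance 6 -> fork_pos = 0 + 6 = 6. Reached multiple(s) of 5: 5 -> fragment 1 completed (1 total).
Step 2: advance 11 -> fork_pos = 6 + 11 = 17. Reached multiple(s) of 5: 10, 15 -> fragments 2-3 completed (3 total).
Step 3: advance 3 -> fork_pos = 17 + 3 = 20. Reached multiple(s) of 5: 20 -> fragment 4 completed (4 total).
Step 4: advance 1 -> fork_pos = 20 + 1 = 21. Next multiple of 5 is 25 (not reached); still 4 fragment(s).
4 fragment(s) completed, covering template[0:20] (4 x 5 = 20). The next fragment, fragment 5, covers template[20:25], so it starts at position 20.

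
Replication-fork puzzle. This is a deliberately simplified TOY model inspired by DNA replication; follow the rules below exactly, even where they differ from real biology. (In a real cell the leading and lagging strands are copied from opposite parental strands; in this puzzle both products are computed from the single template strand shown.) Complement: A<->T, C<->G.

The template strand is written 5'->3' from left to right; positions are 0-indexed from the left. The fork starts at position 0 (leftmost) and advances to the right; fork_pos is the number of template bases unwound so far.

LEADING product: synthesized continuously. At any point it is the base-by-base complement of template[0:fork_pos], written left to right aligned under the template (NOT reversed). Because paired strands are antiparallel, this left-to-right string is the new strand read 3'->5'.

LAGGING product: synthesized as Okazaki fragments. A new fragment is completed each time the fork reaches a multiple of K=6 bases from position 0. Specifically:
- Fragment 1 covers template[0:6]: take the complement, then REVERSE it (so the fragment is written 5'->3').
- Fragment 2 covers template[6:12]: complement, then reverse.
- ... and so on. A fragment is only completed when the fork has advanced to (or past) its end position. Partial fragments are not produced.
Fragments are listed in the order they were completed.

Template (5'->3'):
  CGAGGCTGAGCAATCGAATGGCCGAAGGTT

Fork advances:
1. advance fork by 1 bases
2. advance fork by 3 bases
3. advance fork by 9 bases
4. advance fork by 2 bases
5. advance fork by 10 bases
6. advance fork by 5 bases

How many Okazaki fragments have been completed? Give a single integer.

Answer: 5

Derivation:
Step 1: advance 1 -> fork_pos = 0 + 1 = 1. Next multiple of 6 is 6 (not reached); still 0 fragment(s).
Step 2: advance 3 -> fork_pos = 1 + 3 = 4. Next multiple of 6 is 6 (not reached); still 0 fragment(s).
Step 3: advance 9 -> fork_pos = 4 + 9 = 13. Reached multiple(s) of 6: 6, 12 -> fragments 1-2 completed (2 total).
Step 4: advance 2 -> fork_pos = 13 + 2 = 15. Next multiple of 6 is 18 (not reached); still 2 fragment(s).
Step 5: advance 10 -> fork_pos = 15 + 10 = 25. Reached multiple(s) of 6: 18, 24 -> fragments 3-4 completed (4 total).
Step 6: advance 5 -> fork_pos = 25 + 5 = 30. Reached multiple(s) of 6: 30 -> fragment 5 completed (5 total).
Check: final fork_pos = 30; the multiples of 6 that are <= 30 are 6..30 -> 30 // 6 = 5 completed fragment(s).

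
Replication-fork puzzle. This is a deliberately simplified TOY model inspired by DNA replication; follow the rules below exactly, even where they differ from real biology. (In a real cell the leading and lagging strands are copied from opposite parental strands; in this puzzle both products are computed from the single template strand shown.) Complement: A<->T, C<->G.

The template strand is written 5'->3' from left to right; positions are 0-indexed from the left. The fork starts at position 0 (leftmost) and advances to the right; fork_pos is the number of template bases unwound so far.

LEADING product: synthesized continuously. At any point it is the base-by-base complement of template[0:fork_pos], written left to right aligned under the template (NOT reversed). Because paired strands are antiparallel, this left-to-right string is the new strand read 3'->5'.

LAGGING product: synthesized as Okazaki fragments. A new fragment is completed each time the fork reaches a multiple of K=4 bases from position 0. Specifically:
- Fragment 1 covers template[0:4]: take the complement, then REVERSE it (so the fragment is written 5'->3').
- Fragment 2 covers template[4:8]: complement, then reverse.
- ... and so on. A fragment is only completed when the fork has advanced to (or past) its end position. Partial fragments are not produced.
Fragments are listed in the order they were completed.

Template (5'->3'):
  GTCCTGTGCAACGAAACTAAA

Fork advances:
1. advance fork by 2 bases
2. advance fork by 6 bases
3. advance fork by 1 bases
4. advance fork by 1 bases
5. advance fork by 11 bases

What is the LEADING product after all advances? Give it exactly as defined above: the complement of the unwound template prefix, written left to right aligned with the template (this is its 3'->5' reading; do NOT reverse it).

Step 1: advance 2 -> fork_pos = 0 + 2 = 2.
Step 2: advance 6 -> fork_pos = 2 + 6 = 8.
Step 3: advance 1 -> fork_pos = 8 + 1 = 9.
Step 4: advance 1 -> fork_pos = 9 + 1 = 10.
Step 5: advance 11 -> fork_pos = 10 + 11 = 21.
Unwound prefix: template[0:21] = GTCCTGTGCAACGAAACTAAA
Complement it base by base (A<->T, C<->G), keeping left-to-right order:
  [0:5] GTCCT -> CAGGA
  [5:10] GTGCA -> CACGT
  [10:15] ACGAA -> TGCTT
  [15:20] ACTAA -> TGATT
  [20:21] A -> T
Concatenate: CAGGACACGTTGCTTTGATTT (length 21; written aligned with the template, i.e. 3'->5').

Answer: CAGGACACGTTGCTTTGATTT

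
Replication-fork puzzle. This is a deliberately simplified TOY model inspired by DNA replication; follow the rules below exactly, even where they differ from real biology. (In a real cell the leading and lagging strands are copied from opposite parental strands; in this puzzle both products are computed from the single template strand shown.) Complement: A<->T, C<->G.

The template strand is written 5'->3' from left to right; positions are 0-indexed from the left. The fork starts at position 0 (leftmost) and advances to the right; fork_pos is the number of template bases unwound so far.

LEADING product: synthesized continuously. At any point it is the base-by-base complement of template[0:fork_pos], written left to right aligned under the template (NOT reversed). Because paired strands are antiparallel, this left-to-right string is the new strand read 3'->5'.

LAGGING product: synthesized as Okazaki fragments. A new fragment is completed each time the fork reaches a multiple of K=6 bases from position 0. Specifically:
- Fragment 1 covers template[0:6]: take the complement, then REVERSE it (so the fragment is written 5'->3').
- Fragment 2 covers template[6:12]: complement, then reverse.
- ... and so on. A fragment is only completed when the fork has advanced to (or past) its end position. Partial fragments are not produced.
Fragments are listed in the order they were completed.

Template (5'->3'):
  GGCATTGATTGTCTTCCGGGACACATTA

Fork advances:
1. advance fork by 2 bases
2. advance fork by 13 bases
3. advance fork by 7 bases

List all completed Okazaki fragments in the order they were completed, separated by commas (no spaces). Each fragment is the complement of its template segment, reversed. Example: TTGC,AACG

Step 1: advance 2 -> fork_pos = 0 + 2 = 2. Next multiple of 6 is 6 (not reached); still 0 fragment(s).
Step 2: advance 13 -> fork_pos = 2 + 13 = 15. Reached multiple(s) of 6: 6, 12 -> fragments 1-2 completed (2 total).
Step 3: advance 7 -> fork_pos = 15 + 7 = 22. Reached multiple(s) of 6: 18 -> fragment 3 completed (3 total).
Final fork_pos = 22, so 3 fragment(s) are complete. Build each: template segment -> complement -> reverse.
Fragment 1: template[0:6] = GGCATT -> complement CCGTAA -> reversed AATGCC
Fragment 2: template[6:12] = GATTGT -> complement CTAACA -> reversed ACAATC
Fragment 3: template[12:18] = CTTCCG -> complement GAAGGC -> reversed CGGAAG

Answer: AATGCC,ACAATC,CGGAAG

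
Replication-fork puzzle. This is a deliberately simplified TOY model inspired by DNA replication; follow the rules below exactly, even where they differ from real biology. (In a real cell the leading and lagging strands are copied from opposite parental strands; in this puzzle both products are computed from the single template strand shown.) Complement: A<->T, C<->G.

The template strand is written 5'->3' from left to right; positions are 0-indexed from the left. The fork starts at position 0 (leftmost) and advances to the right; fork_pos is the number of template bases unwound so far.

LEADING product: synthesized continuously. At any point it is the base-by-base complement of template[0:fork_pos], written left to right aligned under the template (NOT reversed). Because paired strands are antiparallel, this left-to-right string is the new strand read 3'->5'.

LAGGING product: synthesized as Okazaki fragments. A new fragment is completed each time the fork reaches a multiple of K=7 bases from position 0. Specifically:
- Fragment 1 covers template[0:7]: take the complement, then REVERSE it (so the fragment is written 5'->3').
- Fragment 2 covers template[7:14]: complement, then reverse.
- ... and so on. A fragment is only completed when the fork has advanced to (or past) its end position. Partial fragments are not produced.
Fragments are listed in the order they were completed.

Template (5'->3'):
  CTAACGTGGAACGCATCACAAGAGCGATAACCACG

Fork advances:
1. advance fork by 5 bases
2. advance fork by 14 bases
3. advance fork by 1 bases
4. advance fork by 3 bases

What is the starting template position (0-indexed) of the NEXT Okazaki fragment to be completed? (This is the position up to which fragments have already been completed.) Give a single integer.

Answer: 21

Derivation:
Step 1: advance 5 -> fork_pos = 0 + 5 = 5. Next multiple of 7 is 7 (not reached); still 0 fragment(s).
Step 2: advance 14 -> fork_pos = 5 + 14 = 19. Reached multiple(s) of 7: 7, 14 -> fragments 1-2 completed (2 total).
Step 3: advance 1 -> fork_pos = 19 + 1 = 20. Next multiple of 7 is 21 (not reached); still 2 fragment(s).
Step 4: advance 3 -> fork_pos = 20 + 3 = 23. Reached multiple(s) of 7: 21 -> fragment 3 completed (3 total).
3 fragment(s) completed, covering template[0:21] (3 x 7 = 21). The next fragment, fragment 4, covers template[21:28], so it starts at position 21.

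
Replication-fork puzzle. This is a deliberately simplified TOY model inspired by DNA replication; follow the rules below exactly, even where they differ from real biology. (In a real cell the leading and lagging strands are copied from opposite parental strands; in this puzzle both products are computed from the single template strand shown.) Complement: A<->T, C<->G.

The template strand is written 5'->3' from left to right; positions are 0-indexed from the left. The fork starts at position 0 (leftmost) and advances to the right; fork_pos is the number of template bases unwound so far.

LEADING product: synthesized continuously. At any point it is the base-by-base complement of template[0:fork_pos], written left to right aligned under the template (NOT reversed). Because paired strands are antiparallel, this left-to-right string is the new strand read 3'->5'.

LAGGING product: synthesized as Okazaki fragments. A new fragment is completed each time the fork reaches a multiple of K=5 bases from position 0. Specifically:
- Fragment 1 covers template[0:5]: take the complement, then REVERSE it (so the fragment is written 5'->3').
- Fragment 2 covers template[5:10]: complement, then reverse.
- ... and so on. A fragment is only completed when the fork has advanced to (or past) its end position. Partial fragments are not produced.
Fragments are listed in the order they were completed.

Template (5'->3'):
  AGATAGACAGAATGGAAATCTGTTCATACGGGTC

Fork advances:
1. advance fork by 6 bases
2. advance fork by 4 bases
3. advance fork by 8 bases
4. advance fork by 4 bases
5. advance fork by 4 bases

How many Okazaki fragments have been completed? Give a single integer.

Step 1: advance 6 -> fork_pos = 0 + 6 = 6. Reached multiple(s) of 5: 5 -> fragment 1 completed (1 total).
Step 2: advance 4 -> fork_pos = 6 + 4 = 10. Reached multiple(s) of 5: 10 -> fragment 2 completed (2 total).
Step 3: advance 8 -> fork_pos = 10 + 8 = 18. Reached multiple(s) of 5: 15 -> fragment 3 completed (3 total).
Step 4: advance 4 -> fork_pos = 18 + 4 = 22. Reached multiple(s) of 5: 20 -> fragment 4 completed (4 total).
Step 5: advance 4 -> fork_pos = 22 + 4 = 26. Reached multiple(s) of 5: 25 -> fragment 5 completed (5 total).
Check: final fork_pos = 26; the multiples of 5 that are <= 26 are 5..25 -> 26 // 5 = 5 completed fragment(s).

Answer: 5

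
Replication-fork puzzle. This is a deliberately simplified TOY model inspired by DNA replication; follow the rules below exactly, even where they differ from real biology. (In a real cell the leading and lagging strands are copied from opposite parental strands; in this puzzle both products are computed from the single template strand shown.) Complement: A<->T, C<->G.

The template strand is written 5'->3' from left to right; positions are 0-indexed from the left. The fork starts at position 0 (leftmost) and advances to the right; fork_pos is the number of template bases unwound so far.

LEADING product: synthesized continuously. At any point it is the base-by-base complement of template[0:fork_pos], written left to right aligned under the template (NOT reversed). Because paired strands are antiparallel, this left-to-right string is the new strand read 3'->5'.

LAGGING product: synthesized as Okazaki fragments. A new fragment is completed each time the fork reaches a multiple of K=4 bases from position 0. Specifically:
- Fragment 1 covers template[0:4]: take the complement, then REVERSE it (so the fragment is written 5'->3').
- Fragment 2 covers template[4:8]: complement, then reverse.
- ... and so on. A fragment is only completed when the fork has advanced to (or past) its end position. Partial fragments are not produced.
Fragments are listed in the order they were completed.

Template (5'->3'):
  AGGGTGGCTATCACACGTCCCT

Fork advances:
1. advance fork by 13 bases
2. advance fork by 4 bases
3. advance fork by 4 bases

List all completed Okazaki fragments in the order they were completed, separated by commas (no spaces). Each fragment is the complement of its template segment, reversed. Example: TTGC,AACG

Answer: CCCT,GCCA,GATA,GTGT,GGAC

Derivation:
Step 1: advance 13 -> fork_pos = 0 + 13 = 13. Reached multiple(s) of 4: 4, 8, 12 -> fragments 1-3 completed (3 total).
Step 2: advance 4 -> fork_pos = 13 + 4 = 17. Reached multiple(s) of 4: 16 -> fragment 4 completed (4 total).
Step 3: advance 4 -> fork_pos = 17 + 4 = 21. Reached multiple(s) of 4: 20 -> fragment 5 completed (5 total).
Final fork_pos = 21, so 5 fragment(s) are complete. Build each: template segment -> complement -> reverse.
Fragment 1: template[0:4] = AGGG -> complement TCCC -> reversed CCCT
Fragment 2: template[4:8] = TGGC -> complement ACCG -> reversed GCCA
Fragment 3: template[8:12] = TATC -> complement ATAG -> reversed GATA
Fragment 4: template[12:16] = ACAC -> complement TGTG -> reversed GTGT
Fragment 5: template[16:20] = GTCC -> complement CAGG -> reversed GGAC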